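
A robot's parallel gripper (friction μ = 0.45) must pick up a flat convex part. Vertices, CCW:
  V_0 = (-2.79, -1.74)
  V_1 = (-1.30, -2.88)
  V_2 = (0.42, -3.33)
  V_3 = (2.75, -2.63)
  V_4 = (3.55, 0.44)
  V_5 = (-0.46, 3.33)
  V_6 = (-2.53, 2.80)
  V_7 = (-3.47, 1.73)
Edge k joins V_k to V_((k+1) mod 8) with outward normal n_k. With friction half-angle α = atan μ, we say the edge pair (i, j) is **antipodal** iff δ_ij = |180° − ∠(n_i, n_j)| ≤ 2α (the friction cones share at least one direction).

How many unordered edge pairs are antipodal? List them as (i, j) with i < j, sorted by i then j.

α = atan 0.45 = 24.23°;  2α = 48.46°
n_0 = (-0.6076, -0.7942)
n_1 = (-0.2531, -0.9674)
n_2 = (+0.2877, -0.9577)
n_3 = (+0.9677, -0.2522)
n_4 = (+0.5847, +0.8113)
n_5 = (-0.2480, +0.9688)
n_6 = (-0.7513, +0.6600)
n_7 = (-0.9813, -0.1923)
  (0,1): δ = 157.24°  ·
  (0,2): δ = 125.86°  ·
  (0,3): δ = 67.19°  ·
  (0,4): δ = 1.64°  ✓
  (0,5): δ = 51.78°  ·
  (0,6): δ = 86.12°  ·
  (0,7): δ = 138.51°  ·
  (1,2): δ = 148.62°  ·
  (1,3): δ = 89.94°  ·
  (1,4): δ = 21.12°  ✓
  (1,5): δ = 29.02°  ✓
  (1,6): δ = 63.36°  ·
  (1,7): δ = 115.75°  ·
  (2,3): δ = 121.33°  ·
  (2,4): δ = 52.50°  ·
  (2,5): δ = 2.36°  ✓
  (2,6): δ = 31.98°  ✓
  (2,7): δ = 84.37°  ·
  (3,4): δ = 111.17°  ·
  (3,5): δ = 61.03°  ·
  (3,6): δ = 26.69°  ✓
  (3,7): δ = 25.69°  ✓
  (4,5): δ = 129.86°  ·
  (4,6): δ = 95.52°  ·
  (4,7): δ = 43.13°  ✓
  (5,6): δ = 145.66°  ·
  (5,7): δ = 93.27°  ·
  (6,7): δ = 127.61°  ·
antipodal pairs: 8

count = 8; pairs: (0,4), (1,4), (1,5), (2,5), (2,6), (3,6), (3,7), (4,7)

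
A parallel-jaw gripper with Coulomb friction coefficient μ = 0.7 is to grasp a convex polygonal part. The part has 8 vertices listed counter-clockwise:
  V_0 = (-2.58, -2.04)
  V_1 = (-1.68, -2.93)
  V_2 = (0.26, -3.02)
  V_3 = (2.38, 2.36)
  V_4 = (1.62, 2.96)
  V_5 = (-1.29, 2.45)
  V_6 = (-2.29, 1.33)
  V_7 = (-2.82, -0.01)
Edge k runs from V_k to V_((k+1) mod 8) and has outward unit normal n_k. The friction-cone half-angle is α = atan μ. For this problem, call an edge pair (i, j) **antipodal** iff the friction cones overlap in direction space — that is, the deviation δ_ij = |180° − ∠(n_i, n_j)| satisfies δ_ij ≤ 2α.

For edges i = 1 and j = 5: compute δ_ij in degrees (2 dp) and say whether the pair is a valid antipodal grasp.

δ = 50.90°, valid

α = atan 0.7 = 34.99°;  2α = 69.98°
edge 1: e_1 = (+1.94, -0.09);  n_1 = (-0.0463, -0.9989)
edge 5: e_5 = (-1.00, -1.12);  n_5 = (-0.7459, +0.6660)
∠(n_1, n_5) = 129.10°
δ = |180° − 129.10°| = 50.90°
50.90° ≤ 2α = 69.98°  →  valid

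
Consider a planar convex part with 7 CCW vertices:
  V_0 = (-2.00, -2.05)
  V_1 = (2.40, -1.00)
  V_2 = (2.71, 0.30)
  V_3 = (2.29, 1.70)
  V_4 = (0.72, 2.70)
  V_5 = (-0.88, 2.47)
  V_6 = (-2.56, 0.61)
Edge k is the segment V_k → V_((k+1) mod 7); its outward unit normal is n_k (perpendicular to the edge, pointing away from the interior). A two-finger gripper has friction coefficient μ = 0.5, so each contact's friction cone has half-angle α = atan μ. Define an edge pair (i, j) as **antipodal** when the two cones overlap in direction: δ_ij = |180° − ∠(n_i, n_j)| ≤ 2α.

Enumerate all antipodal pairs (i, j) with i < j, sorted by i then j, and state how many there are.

count = 7; pairs: (0,3), (0,4), (0,5), (1,5), (1,6), (2,6), (3,6)

α = atan 0.5 = 26.57°;  2α = 53.13°
n_0 = (+0.2321, -0.9727)
n_1 = (+0.9727, -0.2320)
n_2 = (+0.9578, +0.2873)
n_3 = (+0.5372, +0.8434)
n_4 = (-0.1423, +0.9898)
n_5 = (-0.7421, +0.6703)
n_6 = (-0.9785, -0.2060)
  (0,1): δ = 116.83°  ·
  (0,2): δ = 86.72°  ·
  (0,3): δ = 45.92°  ✓
  (0,4): δ = 5.24°  ✓
  (0,5): δ = 34.49°  ✓
  (0,6): δ = 88.47°  ·
  (1,2): δ = 149.89°  ·
  (1,3): δ = 109.08°  ·
  (1,4): δ = 68.41°  ·
  (1,5): δ = 28.68°  ✓
  (1,6): δ = 25.30°  ✓
  (2,3): δ = 139.19°  ·
  (2,4): δ = 98.52°  ·
  (2,5): δ = 58.79°  ·
  (2,6): δ = 4.81°  ✓
  (3,4): δ = 139.32°  ·
  (3,5): δ = 99.59°  ·
  (3,6): δ = 45.62°  ✓
  (4,5): δ = 140.27°  ·
  (4,6): δ = 86.29°  ·
  (5,6): δ = 126.02°  ·
antipodal pairs: 7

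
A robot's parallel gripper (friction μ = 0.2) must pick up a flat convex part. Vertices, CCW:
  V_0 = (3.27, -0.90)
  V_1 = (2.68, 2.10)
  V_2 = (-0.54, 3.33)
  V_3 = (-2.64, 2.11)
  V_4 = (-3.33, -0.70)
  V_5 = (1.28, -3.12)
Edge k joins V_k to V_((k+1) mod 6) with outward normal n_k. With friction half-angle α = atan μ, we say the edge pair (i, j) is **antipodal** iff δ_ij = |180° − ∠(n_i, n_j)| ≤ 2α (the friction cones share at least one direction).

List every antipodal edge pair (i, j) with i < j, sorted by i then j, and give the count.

count = 2; pairs: (1,4), (2,5)

α = atan 0.2 = 11.31°;  2α = 22.62°
n_0 = (+0.9812, +0.1930)
n_1 = (+0.3568, +0.9342)
n_2 = (-0.5023, +0.8647)
n_3 = (-0.9712, +0.2385)
n_4 = (-0.4648, -0.8854)
n_5 = (+0.7446, -0.6675)
  (0,1): δ = 122.03°  ·
  (0,2): δ = 70.97°  ·
  (0,3): δ = 24.92°  ·
  (0,4): δ = 51.18°  ·
  (0,5): δ = 127.00°  ·
  (1,2): δ = 128.94°  ·
  (1,3): δ = 82.89°  ·
  (1,4): δ = 6.79°  ✓
  (1,5): δ = 69.03°  ·
  (2,3): δ = 133.95°  ·
  (2,4): δ = 57.85°  ·
  (2,5): δ = 17.97°  ✓
  (3,4): δ = 103.90°  ·
  (3,5): δ = 28.08°  ·
  (4,5): δ = 104.18°  ·
antipodal pairs: 2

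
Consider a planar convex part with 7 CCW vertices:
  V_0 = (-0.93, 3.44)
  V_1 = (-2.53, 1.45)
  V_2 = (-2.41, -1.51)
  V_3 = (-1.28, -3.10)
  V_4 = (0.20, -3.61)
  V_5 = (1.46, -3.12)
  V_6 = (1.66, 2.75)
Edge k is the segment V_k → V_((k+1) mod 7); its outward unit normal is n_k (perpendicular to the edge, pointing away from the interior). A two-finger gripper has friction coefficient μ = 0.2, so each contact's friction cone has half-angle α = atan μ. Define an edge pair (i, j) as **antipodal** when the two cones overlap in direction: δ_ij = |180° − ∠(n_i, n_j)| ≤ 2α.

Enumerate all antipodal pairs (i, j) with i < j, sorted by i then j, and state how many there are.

count = 2; pairs: (1,5), (3,6)

α = atan 0.2 = 11.31°;  2α = 22.62°
n_0 = (-0.7793, +0.6266)
n_1 = (-0.9992, -0.0405)
n_2 = (-0.8151, -0.5793)
n_3 = (-0.3258, -0.9454)
n_4 = (+0.3624, -0.9320)
n_5 = (+0.9994, -0.0341)
n_6 = (+0.2574, +0.9663)
  (0,1): δ = 138.88°  ·
  (0,2): δ = 105.80°  ·
  (0,3): δ = 70.21°  ·
  (0,4): δ = 29.95°  ·
  (0,5): δ = 36.85°  ·
  (0,6): δ = 113.88°  ·
  (1,2): δ = 146.92°  ·
  (1,3): δ = 111.34°  ·
  (1,4): δ = 71.07°  ·
  (1,5): δ = 4.27°  ✓
  (1,6): δ = 72.76°  ·
  (2,3): δ = 144.41°  ·
  (2,4): δ = 104.15°  ·
  (2,5): δ = 37.35°  ·
  (2,6): δ = 39.68°  ·
  (3,4): δ = 139.74°  ·
  (3,5): δ = 72.94°  ·
  (3,6): δ = 4.10°  ✓
  (4,5): δ = 113.20°  ·
  (4,6): δ = 36.17°  ·
  (5,6): δ = 102.97°  ·
antipodal pairs: 2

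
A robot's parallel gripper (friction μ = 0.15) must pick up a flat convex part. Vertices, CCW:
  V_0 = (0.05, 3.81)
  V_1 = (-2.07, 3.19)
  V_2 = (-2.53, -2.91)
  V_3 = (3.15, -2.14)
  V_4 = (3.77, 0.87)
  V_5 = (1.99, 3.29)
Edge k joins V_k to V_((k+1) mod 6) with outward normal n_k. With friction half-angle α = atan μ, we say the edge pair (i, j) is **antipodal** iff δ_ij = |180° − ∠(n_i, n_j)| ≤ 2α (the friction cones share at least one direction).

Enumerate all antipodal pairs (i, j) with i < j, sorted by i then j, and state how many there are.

α = atan 0.15 = 8.53°;  2α = 17.06°
n_0 = (-0.2807, +0.9598)
n_1 = (-0.9972, +0.0752)
n_2 = (+0.1343, -0.9909)
n_3 = (+0.9794, -0.2017)
n_4 = (+0.8056, +0.5925)
n_5 = (+0.2589, +0.9659)
  (0,1): δ = 110.61°  ·
  (0,2): δ = 8.58°  ✓
  (0,3): δ = 62.06°  ·
  (0,4): δ = 110.03°  ·
  (0,5): δ = 148.69°  ·
  (1,2): δ = 77.97°  ·
  (1,3): δ = 7.33°  ✓
  (1,4): δ = 40.65°  ·
  (1,5): δ = 79.31°  ·
  (2,3): δ = 109.36°  ·
  (2,4): δ = 61.38°  ·
  (2,5): δ = 22.73°  ·
  (3,4): δ = 132.03°  ·
  (3,5): δ = 93.37°  ·
  (4,5): δ = 141.34°  ·
antipodal pairs: 2

count = 2; pairs: (0,2), (1,3)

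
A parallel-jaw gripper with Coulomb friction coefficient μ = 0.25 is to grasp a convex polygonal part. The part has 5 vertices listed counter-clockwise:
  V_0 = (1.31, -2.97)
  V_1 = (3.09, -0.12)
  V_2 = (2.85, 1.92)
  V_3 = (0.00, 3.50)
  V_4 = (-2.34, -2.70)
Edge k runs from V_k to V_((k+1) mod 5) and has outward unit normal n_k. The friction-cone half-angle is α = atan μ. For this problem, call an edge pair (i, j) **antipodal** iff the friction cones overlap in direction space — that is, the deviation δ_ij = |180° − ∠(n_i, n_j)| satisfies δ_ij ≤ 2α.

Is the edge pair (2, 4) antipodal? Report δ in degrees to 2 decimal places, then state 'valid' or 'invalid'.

α = atan 0.25 = 14.04°;  2α = 28.07°
edge 2: e_2 = (-2.85, +1.58);  n_2 = (+0.4849, +0.8746)
edge 4: e_4 = (+3.65, -0.27);  n_4 = (-0.0738, -0.9973)
∠(n_2, n_4) = 155.23°
δ = |180° − 155.23°| = 24.77°
24.77° ≤ 2α = 28.07°  →  valid

δ = 24.77°, valid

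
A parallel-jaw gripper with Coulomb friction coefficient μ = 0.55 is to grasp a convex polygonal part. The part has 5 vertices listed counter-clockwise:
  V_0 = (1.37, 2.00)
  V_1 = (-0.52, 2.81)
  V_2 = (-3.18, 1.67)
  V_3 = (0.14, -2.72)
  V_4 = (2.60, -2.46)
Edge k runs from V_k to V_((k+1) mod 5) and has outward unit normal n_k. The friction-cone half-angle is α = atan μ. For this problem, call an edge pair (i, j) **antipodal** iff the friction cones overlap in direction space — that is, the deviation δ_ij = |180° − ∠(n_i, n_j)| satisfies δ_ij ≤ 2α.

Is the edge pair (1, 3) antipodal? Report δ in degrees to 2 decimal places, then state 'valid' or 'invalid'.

δ = 17.17°, valid

α = atan 0.55 = 28.81°;  2α = 57.62°
edge 1: e_1 = (-2.66, -1.14);  n_1 = (-0.3939, +0.9191)
edge 3: e_3 = (+2.46, +0.26);  n_3 = (+0.1051, -0.9945)
∠(n_1, n_3) = 162.83°
δ = |180° − 162.83°| = 17.17°
17.17° ≤ 2α = 57.62°  →  valid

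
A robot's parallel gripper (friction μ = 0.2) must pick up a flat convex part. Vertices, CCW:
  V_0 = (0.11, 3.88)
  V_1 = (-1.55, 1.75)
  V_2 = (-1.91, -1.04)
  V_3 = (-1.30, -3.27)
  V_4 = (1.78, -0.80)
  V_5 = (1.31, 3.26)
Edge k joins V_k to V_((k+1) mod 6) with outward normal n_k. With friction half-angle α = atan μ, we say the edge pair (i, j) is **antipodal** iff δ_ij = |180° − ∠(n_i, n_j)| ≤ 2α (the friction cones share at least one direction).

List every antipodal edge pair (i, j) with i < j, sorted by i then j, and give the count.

count = 3; pairs: (0,3), (1,4), (2,4)

α = atan 0.2 = 11.31°;  2α = 22.62°
n_0 = (-0.7888, +0.6147)
n_1 = (-0.9918, +0.1280)
n_2 = (-0.9646, -0.2638)
n_3 = (+0.6256, -0.7801)
n_4 = (+0.9934, +0.1150)
n_5 = (+0.4590, +0.8884)
  (0,1): δ = 149.42°  ·
  (0,2): δ = 126.77°  ·
  (0,3): δ = 13.34°  ✓
  (0,4): δ = 44.53°  ·
  (0,5): δ = 100.61°  ·
  (1,2): δ = 157.35°  ·
  (1,3): δ = 43.92°  ·
  (1,4): δ = 13.96°  ✓
  (1,5): δ = 70.03°  ·
  (2,3): δ = 66.57°  ·
  (2,4): δ = 8.70°  ✓
  (2,5): δ = 47.38°  ·
  (3,4): δ = 122.12°  ·
  (3,5): δ = 66.05°  ·
  (4,5): δ = 123.93°  ·
antipodal pairs: 3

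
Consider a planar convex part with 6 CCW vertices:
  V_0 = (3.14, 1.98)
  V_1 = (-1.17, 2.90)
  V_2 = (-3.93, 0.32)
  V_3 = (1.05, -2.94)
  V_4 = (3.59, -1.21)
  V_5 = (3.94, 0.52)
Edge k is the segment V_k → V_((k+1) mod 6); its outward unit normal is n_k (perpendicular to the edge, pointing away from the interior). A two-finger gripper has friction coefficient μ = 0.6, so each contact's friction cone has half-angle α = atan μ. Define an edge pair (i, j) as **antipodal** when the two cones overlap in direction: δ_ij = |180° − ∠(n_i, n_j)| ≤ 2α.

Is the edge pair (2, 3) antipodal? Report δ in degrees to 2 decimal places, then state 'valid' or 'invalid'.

δ = 112.53°, invalid

α = atan 0.6 = 30.96°;  2α = 61.93°
edge 2: e_2 = (+4.98, -3.26);  n_2 = (-0.5477, -0.8367)
edge 3: e_3 = (+2.54, +1.73);  n_3 = (+0.5629, -0.8265)
∠(n_2, n_3) = 67.47°
δ = |180° − 67.47°| = 112.53°
112.53° > 2α = 61.93°  →  invalid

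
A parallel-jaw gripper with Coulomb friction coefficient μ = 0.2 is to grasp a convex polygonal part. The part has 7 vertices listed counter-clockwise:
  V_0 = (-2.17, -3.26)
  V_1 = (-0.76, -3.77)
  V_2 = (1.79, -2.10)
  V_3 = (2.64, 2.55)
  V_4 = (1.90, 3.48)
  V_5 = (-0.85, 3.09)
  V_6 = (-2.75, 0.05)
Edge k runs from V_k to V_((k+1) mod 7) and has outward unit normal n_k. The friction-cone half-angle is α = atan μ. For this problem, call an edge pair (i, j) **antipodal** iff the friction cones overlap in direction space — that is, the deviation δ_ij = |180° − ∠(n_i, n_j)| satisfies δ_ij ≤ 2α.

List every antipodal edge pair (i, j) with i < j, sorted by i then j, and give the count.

count = 2; pairs: (2,5), (2,6)

α = atan 0.2 = 11.31°;  2α = 22.62°
n_0 = (-0.3401, -0.9404)
n_1 = (+0.5479, -0.8366)
n_2 = (+0.9837, -0.1798)
n_3 = (+0.7825, +0.6226)
n_4 = (-0.1404, +0.9901)
n_5 = (-0.8480, +0.5300)
n_6 = (-0.9850, -0.1726)
  (0,1): δ = 126.89°  ·
  (0,2): δ = 80.47°  ·
  (0,3): δ = 31.61°  ·
  (0,4): δ = 27.96°  ·
  (0,5): δ = 77.88°  ·
  (0,6): δ = 119.82°  ·
  (1,2): δ = 133.58°  ·
  (1,3): δ = 84.71°  ·
  (1,4): δ = 25.15°  ·
  (1,5): δ = 24.77°  ·
  (1,6): δ = 66.72°  ·
  (2,3): δ = 131.13°  ·
  (2,4): δ = 71.57°  ·
  (2,5): δ = 21.65°  ✓
  (2,6): δ = 20.30°  ✓
  (3,4): δ = 120.44°  ·
  (3,5): δ = 70.51°  ·
  (3,6): δ = 28.57°  ·
  (4,5): δ = 130.08°  ·
  (4,6): δ = 88.13°  ·
  (5,6): δ = 138.06°  ·
antipodal pairs: 2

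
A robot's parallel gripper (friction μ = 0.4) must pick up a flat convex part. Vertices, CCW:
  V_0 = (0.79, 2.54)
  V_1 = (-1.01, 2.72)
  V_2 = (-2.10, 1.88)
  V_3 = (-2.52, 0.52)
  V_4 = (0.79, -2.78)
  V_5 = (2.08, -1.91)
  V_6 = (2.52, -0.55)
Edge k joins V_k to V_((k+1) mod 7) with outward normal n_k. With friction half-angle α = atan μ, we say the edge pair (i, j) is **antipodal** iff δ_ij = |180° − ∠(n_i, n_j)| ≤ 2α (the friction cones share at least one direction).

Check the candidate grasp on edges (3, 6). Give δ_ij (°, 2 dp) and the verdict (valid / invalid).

α = atan 0.4 = 21.80°;  2α = 43.60°
edge 3: e_3 = (+3.31, -3.30);  n_3 = (-0.7060, -0.7082)
edge 6: e_6 = (-1.73, +3.09);  n_6 = (+0.8726, +0.4885)
∠(n_3, n_6) = 164.16°
δ = |180° − 164.16°| = 15.84°
15.84° ≤ 2α = 43.60°  →  valid

δ = 15.84°, valid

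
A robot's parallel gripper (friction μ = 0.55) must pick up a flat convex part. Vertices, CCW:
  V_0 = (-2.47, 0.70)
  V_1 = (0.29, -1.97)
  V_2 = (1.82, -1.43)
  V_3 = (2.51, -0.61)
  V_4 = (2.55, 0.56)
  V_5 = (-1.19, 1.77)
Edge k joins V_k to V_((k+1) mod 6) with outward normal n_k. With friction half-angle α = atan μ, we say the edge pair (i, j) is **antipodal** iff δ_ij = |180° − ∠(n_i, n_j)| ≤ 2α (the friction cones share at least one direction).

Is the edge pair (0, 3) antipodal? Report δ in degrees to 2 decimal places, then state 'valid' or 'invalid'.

α = atan 0.55 = 28.81°;  2α = 57.62°
edge 0: e_0 = (+2.76, -2.67);  n_0 = (-0.6953, -0.7187)
edge 3: e_3 = (+0.04, +1.17);  n_3 = (+0.9994, -0.0342)
∠(n_0, n_3) = 132.09°
δ = |180° − 132.09°| = 47.91°
47.91° ≤ 2α = 57.62°  →  valid

δ = 47.91°, valid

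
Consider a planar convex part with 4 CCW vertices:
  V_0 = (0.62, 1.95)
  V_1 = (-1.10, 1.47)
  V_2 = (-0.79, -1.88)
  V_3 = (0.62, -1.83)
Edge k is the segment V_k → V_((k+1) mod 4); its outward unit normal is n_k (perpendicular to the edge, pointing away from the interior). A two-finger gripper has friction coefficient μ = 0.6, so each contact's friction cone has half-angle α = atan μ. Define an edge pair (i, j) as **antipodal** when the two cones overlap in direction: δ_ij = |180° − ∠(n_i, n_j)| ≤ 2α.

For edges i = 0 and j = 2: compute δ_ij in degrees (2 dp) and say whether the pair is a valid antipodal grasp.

α = atan 0.6 = 30.96°;  2α = 61.93°
edge 0: e_0 = (-1.72, -0.48);  n_0 = (-0.2688, +0.9632)
edge 2: e_2 = (+1.41, +0.05);  n_2 = (+0.0354, -0.9994)
∠(n_0, n_2) = 166.44°
δ = |180° − 166.44°| = 13.56°
13.56° ≤ 2α = 61.93°  →  valid

δ = 13.56°, valid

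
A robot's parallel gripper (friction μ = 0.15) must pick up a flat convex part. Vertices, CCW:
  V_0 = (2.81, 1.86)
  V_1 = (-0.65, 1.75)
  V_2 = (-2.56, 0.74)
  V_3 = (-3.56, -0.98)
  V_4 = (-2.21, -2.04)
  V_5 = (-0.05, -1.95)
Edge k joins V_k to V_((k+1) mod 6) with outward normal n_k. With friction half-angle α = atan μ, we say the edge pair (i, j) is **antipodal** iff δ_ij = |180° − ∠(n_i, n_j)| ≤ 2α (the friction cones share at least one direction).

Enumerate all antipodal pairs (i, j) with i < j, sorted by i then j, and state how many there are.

count = 2; pairs: (0,4), (2,5)

α = atan 0.15 = 8.53°;  2α = 17.06°
n_0 = (-0.0318, +0.9995)
n_1 = (-0.4675, +0.8840)
n_2 = (-0.8645, +0.5026)
n_3 = (-0.6176, -0.7865)
n_4 = (+0.0416, -0.9991)
n_5 = (+0.7997, -0.6003)
  (0,1): δ = 153.95°  ·
  (0,2): δ = 121.99°  ·
  (0,3): δ = 39.96°  ·
  (0,4): δ = 0.57°  ✓
  (0,5): δ = 51.29°  ·
  (1,2): δ = 148.04°  ·
  (1,3): δ = 66.01°  ·
  (1,4): δ = 25.48°  ·
  (1,5): δ = 25.24°  ·
  (2,3): δ = 97.96°  ·
  (2,4): δ = 57.44°  ·
  (2,5): δ = 6.72°  ✓
  (3,4): δ = 139.48°  ·
  (3,5): δ = 88.76°  ·
  (4,5): δ = 129.28°  ·
antipodal pairs: 2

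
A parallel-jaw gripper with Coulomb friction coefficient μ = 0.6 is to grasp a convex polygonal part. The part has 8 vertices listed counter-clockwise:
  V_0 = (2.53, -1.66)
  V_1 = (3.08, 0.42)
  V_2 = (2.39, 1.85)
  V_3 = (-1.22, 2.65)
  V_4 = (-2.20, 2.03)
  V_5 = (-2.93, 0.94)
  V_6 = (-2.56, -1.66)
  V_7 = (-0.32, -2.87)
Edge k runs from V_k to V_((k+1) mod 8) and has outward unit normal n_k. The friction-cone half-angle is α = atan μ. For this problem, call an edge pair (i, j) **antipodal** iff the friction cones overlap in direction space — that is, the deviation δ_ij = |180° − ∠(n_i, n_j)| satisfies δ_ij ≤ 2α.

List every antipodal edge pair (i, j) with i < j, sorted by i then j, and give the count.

count = 11; pairs: (0,3), (0,4), (0,5), (1,4), (1,5), (1,6), (2,6), (2,7), (3,6), (3,7), (4,7)

α = atan 0.6 = 30.96°;  2α = 61.93°
n_0 = (+0.9668, -0.2556)
n_1 = (+0.9006, +0.4346)
n_2 = (+0.2164, +0.9763)
n_3 = (-0.5346, +0.8451)
n_4 = (-0.8309, +0.5565)
n_5 = (-0.9900, -0.1409)
n_6 = (-0.4753, -0.8798)
n_7 = (+0.3908, -0.9205)
  (0,1): δ = 139.43°  ·
  (0,2): δ = 87.68°  ·
  (0,3): δ = 42.87°  ✓
  (0,4): δ = 19.00°  ✓
  (0,5): δ = 22.91°  ✓
  (0,6): δ = 76.43°  ·
  (0,7): δ = 127.82°  ·
  (1,2): δ = 128.25°  ·
  (1,3): δ = 83.44°  ·
  (1,4): δ = 59.57°  ✓
  (1,5): δ = 17.66°  ✓
  (1,6): δ = 35.86°  ✓
  (1,7): δ = 87.25°  ·
  (2,3): δ = 135.19°  ·
  (2,4): δ = 111.32°  ·
  (2,5): δ = 69.41°  ·
  (2,6): δ = 15.88°  ✓
  (2,7): δ = 35.50°  ✓
  (3,4): δ = 156.13°  ·
  (3,5): δ = 114.22°  ·
  (3,6): δ = 60.70°  ✓
  (3,7): δ = 9.32°  ✓
  (4,5): δ = 138.09°  ·
  (4,6): δ = 84.57°  ·
  (4,7): δ = 33.18°  ✓
  (5,6): δ = 126.48°  ·
  (5,7): δ = 75.10°  ·
  (6,7): δ = 128.62°  ·
antipodal pairs: 11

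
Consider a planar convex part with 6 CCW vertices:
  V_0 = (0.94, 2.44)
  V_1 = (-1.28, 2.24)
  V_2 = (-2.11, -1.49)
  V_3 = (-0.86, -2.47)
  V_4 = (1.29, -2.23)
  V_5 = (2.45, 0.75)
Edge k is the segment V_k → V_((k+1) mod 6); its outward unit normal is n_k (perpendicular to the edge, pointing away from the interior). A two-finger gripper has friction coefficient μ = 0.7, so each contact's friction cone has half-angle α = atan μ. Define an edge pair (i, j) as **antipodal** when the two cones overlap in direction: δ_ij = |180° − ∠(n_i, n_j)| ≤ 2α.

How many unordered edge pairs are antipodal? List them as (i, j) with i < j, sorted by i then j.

α = atan 0.7 = 34.99°;  2α = 69.98°
n_0 = (-0.0897, +0.9960)
n_1 = (-0.9761, +0.2172)
n_2 = (-0.6170, -0.7870)
n_3 = (+0.1109, -0.9938)
n_4 = (+0.9319, -0.3627)
n_5 = (+0.7457, +0.6663)
  (0,1): δ = 107.69°  ·
  (0,2): δ = 43.24°  ✓
  (0,3): δ = 1.22°  ✓
  (0,4): δ = 63.58°  ✓
  (0,5): δ = 126.63°  ·
  (1,2): δ = 115.55°  ·
  (1,3): δ = 71.09°  ·
  (1,4): δ = 8.72°  ✓
  (1,5): δ = 54.33°  ✓
  (2,3): δ = 135.53°  ·
  (2,4): δ = 73.17°  ·
  (2,5): δ = 10.12°  ✓
  (3,4): δ = 117.64°  ·
  (3,5): δ = 54.59°  ✓
  (4,5): δ = 116.95°  ·
antipodal pairs: 7

count = 7; pairs: (0,2), (0,3), (0,4), (1,4), (1,5), (2,5), (3,5)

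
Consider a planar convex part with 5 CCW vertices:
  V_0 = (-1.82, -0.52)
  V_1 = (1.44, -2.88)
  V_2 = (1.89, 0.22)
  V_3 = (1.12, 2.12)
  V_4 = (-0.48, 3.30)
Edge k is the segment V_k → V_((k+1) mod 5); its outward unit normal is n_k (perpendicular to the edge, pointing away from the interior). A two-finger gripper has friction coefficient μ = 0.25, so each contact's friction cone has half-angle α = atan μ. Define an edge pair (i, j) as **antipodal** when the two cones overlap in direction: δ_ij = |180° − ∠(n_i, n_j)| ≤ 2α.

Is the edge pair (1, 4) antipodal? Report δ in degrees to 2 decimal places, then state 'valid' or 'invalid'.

δ = 11.07°, valid

α = atan 0.25 = 14.04°;  2α = 28.07°
edge 1: e_1 = (+0.45, +3.10);  n_1 = (+0.9896, -0.1437)
edge 4: e_4 = (-1.34, -3.82);  n_4 = (-0.9436, +0.3310)
∠(n_1, n_4) = 168.93°
δ = |180° − 168.93°| = 11.07°
11.07° ≤ 2α = 28.07°  →  valid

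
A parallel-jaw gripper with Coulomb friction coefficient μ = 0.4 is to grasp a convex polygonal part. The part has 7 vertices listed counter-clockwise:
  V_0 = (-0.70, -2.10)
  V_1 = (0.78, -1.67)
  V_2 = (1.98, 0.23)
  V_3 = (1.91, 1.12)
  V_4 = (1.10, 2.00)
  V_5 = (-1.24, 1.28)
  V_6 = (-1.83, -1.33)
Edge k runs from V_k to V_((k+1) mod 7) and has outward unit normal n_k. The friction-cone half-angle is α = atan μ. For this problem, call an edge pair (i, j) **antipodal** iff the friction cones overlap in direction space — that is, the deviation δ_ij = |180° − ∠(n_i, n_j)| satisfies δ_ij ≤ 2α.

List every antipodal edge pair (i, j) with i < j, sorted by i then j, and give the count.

count = 5; pairs: (0,4), (1,4), (1,5), (2,5), (3,6)

α = atan 0.4 = 21.80°;  2α = 43.60°
n_0 = (+0.2790, -0.9603)
n_1 = (+0.8455, -0.5340)
n_2 = (+0.9969, +0.0784)
n_3 = (+0.7358, +0.6772)
n_4 = (-0.2941, +0.9558)
n_5 = (-0.9754, +0.2205)
n_6 = (-0.5631, -0.8264)
  (0,1): δ = 138.48°  ·
  (0,2): δ = 101.70°  ·
  (0,3): δ = 63.57°  ·
  (0,4): δ = 0.90°  ✓
  (0,5): δ = 61.06°  ·
  (0,6): δ = 129.53°  ·
  (1,2): δ = 143.23°  ·
  (1,3): δ = 105.10°  ·
  (1,4): δ = 40.62°  ✓
  (1,5): δ = 19.54°  ✓
  (1,6): δ = 88.00°  ·
  (2,3): δ = 141.87°  ·
  (2,4): δ = 77.39°  ·
  (2,5): δ = 17.23°  ✓
  (2,6): δ = 51.23°  ·
  (3,4): δ = 115.53°  ·
  (3,5): δ = 55.37°  ·
  (3,6): δ = 13.10°  ✓
  (4,5): δ = 119.84°  ·
  (4,6): δ = 51.37°  ·
  (5,6): δ = 111.53°  ·
antipodal pairs: 5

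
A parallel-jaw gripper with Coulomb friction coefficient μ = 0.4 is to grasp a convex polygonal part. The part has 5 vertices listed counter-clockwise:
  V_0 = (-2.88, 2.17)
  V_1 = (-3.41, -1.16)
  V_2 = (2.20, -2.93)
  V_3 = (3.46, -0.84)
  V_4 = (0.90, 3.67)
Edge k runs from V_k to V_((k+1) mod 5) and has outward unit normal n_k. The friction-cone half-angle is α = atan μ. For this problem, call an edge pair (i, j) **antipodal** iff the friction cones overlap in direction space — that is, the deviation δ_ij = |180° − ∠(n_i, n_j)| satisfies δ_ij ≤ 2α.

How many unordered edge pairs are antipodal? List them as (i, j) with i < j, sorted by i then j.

count = 5; pairs: (0,2), (0,3), (1,3), (1,4), (2,4)

α = atan 0.4 = 21.80°;  2α = 43.60°
n_0 = (-0.9876, +0.1572)
n_1 = (-0.3009, -0.9537)
n_2 = (+0.8564, -0.5163)
n_3 = (+0.8697, +0.4936)
n_4 = (-0.3688, +0.9295)
  (0,1): δ = 98.47°  ·
  (0,2): δ = 22.04°  ✓
  (0,3): δ = 38.62°  ✓
  (0,4): δ = 120.69°  ·
  (1,2): δ = 103.57°  ·
  (1,3): δ = 42.91°  ✓
  (1,4): δ = 39.16°  ✓
  (2,3): δ = 119.34°  ·
  (2,4): δ = 37.27°  ✓
  (3,4): δ = 97.94°  ·
antipodal pairs: 5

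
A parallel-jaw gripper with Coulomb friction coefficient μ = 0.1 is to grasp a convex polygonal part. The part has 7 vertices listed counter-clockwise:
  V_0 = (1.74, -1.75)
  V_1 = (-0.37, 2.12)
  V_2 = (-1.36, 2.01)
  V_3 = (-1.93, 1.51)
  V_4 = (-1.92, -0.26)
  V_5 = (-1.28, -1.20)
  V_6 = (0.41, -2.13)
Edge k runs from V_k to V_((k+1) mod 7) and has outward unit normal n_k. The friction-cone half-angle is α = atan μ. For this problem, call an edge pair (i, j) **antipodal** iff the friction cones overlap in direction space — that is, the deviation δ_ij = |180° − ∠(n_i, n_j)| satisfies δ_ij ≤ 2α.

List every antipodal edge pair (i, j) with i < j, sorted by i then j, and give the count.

count = 2; pairs: (0,4), (1,6)

α = atan 0.1 = 5.71°;  2α = 11.42°
n_0 = (+0.8780, +0.4787)
n_1 = (-0.1104, +0.9939)
n_2 = (-0.6594, +0.7518)
n_3 = (-1.0000, -0.0056)
n_4 = (-0.8266, -0.5628)
n_5 = (-0.4821, -0.8761)
n_6 = (+0.2747, -0.9615)
  (0,1): δ = 112.26°  ·
  (0,2): δ = 77.34°  ·
  (0,3): δ = 28.28°  ·
  (0,4): δ = 5.65°  ✓
  (0,5): δ = 32.58°  ·
  (0,6): δ = 77.35°  ·
  (1,2): δ = 145.08°  ·
  (1,3): δ = 96.02°  ·
  (1,4): δ = 62.09°  ·
  (1,5): δ = 35.16°  ·
  (1,6): δ = 9.61°  ✓
  (2,3): δ = 130.93°  ·
  (2,4): δ = 97.01°  ·
  (2,5): δ = 70.08°  ·
  (2,6): δ = 25.31°  ·
  (3,4): δ = 146.07°  ·
  (3,5): δ = 119.15°  ·
  (3,6): δ = 74.38°  ·
  (4,5): δ = 153.07°  ·
  (4,6): δ = 108.30°  ·
  (5,6): δ = 135.23°  ·
antipodal pairs: 2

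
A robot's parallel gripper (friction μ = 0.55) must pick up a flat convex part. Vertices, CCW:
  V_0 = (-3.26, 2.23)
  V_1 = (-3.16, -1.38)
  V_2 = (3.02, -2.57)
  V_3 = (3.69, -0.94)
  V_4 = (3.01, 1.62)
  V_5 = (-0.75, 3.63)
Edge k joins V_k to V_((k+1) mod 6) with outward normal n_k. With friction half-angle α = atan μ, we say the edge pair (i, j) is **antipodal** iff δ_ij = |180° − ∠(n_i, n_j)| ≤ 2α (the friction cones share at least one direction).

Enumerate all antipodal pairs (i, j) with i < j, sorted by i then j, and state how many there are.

α = atan 0.55 = 28.81°;  2α = 57.62°
n_0 = (-0.9996, -0.0277)
n_1 = (-0.1891, -0.9820)
n_2 = (+0.9249, -0.3802)
n_3 = (+0.9665, +0.2567)
n_4 = (+0.4714, +0.8819)
n_5 = (-0.4871, +0.8733)
  (0,1): δ = 102.49°  ·
  (0,2): δ = 23.93°  ✓
  (0,3): δ = 13.29°  ✓
  (0,4): δ = 60.29°  ·
  (0,5): δ = 117.56°  ·
  (1,2): δ = 101.45°  ·
  (1,3): δ = 64.23°  ·
  (1,4): δ = 17.23°  ✓
  (1,5): δ = 40.05°  ✓
  (2,3): δ = 142.78°  ·
  (2,4): δ = 95.78°  ·
  (2,5): δ = 38.50°  ✓
  (3,4): δ = 133.00°  ·
  (3,5): δ = 75.72°  ·
  (4,5): δ = 122.72°  ·
antipodal pairs: 5

count = 5; pairs: (0,2), (0,3), (1,4), (1,5), (2,5)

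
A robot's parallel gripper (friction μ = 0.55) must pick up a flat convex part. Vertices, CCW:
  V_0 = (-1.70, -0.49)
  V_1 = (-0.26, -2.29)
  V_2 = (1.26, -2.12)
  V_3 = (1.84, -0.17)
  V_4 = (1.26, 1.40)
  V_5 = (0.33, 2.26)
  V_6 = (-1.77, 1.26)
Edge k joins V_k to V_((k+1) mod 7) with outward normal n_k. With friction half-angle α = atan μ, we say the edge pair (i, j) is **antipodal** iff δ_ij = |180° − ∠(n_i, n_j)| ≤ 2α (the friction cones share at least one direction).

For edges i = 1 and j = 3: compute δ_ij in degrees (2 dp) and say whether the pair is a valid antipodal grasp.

α = atan 0.55 = 28.81°;  2α = 57.62°
edge 1: e_1 = (+1.52, +0.17);  n_1 = (+0.1111, -0.9938)
edge 3: e_3 = (-0.58, +1.57);  n_3 = (+0.9380, +0.3465)
∠(n_1, n_3) = 103.89°
δ = |180° − 103.89°| = 76.11°
76.11° > 2α = 57.62°  →  invalid

δ = 76.11°, invalid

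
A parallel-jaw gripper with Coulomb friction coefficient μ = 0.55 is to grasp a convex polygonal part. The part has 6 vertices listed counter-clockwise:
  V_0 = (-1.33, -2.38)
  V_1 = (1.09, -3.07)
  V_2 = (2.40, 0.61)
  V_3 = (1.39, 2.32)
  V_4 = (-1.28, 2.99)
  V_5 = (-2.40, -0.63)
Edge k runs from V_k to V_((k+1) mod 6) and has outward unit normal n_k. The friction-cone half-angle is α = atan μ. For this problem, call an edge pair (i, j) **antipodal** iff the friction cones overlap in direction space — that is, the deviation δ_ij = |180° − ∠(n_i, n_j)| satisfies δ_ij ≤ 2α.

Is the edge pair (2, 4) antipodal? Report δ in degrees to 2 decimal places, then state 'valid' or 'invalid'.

δ = 47.76°, valid

α = atan 0.55 = 28.81°;  2α = 57.62°
edge 2: e_2 = (-1.01, +1.71);  n_2 = (+0.8610, +0.5086)
edge 4: e_4 = (-1.12, -3.62);  n_4 = (-0.9553, +0.2956)
∠(n_2, n_4) = 132.24°
δ = |180° − 132.24°| = 47.76°
47.76° ≤ 2α = 57.62°  →  valid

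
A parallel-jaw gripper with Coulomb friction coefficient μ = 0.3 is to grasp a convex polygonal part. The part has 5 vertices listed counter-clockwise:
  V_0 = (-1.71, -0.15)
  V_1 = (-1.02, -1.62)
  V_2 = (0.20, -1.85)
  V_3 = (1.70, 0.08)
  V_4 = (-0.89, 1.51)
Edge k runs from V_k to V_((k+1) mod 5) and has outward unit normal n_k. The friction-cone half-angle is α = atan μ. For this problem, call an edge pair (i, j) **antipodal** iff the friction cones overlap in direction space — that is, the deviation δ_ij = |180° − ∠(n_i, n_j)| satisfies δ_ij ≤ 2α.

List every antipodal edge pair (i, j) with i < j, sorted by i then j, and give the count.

α = atan 0.3 = 16.70°;  2α = 33.40°
n_0 = (-0.9052, -0.4249)
n_1 = (-0.1853, -0.9827)
n_2 = (+0.7896, -0.6137)
n_3 = (+0.4833, +0.8754)
n_4 = (-0.8966, +0.4429)
  (0,1): δ = 125.82°  ·
  (0,2): δ = 63.00°  ·
  (0,3): δ = 35.95°  ·
  (0,4): δ = 128.57°  ·
  (1,2): δ = 117.18°  ·
  (1,3): δ = 18.23°  ✓
  (1,4): δ = 74.39°  ·
  (2,3): δ = 81.05°  ·
  (2,4): δ = 11.57°  ✓
  (3,4): δ = 87.38°  ·
antipodal pairs: 2

count = 2; pairs: (1,3), (2,4)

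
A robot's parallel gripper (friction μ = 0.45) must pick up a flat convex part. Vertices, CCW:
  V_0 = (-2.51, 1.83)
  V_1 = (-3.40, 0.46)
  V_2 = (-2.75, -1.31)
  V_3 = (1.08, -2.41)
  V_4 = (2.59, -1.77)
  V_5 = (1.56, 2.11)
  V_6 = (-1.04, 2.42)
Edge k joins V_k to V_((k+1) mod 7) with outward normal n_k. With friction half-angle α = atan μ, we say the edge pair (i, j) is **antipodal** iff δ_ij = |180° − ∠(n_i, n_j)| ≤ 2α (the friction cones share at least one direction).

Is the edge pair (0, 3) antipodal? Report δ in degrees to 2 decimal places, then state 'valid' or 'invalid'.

α = atan 0.45 = 24.23°;  2α = 48.46°
edge 0: e_0 = (-0.89, -1.37);  n_0 = (-0.8386, +0.5448)
edge 3: e_3 = (+1.51, +0.64);  n_3 = (+0.3902, -0.9207)
∠(n_0, n_3) = 145.98°
δ = |180° − 145.98°| = 34.02°
34.02° ≤ 2α = 48.46°  →  valid

δ = 34.02°, valid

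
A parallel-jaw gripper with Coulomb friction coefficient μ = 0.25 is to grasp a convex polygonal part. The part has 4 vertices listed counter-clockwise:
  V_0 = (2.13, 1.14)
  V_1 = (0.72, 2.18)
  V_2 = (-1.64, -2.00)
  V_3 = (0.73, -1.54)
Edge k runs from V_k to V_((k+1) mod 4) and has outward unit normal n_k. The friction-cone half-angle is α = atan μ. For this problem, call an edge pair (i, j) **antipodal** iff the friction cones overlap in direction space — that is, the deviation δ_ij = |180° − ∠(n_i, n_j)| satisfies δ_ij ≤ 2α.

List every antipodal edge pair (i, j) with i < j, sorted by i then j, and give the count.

α = atan 0.25 = 14.04°;  2α = 28.07°
n_0 = (+0.5936, +0.8048)
n_1 = (-0.8708, +0.4916)
n_2 = (+0.1905, -0.9817)
n_3 = (+0.8863, -0.4630)
  (0,1): δ = 83.04°  ·
  (0,2): δ = 47.40°  ·
  (0,3): δ = 98.83°  ·
  (1,2): δ = 49.57°  ·
  (1,3): δ = 1.87°  ✓
  (2,3): δ = 128.57°  ·
antipodal pairs: 1

count = 1; pairs: (1,3)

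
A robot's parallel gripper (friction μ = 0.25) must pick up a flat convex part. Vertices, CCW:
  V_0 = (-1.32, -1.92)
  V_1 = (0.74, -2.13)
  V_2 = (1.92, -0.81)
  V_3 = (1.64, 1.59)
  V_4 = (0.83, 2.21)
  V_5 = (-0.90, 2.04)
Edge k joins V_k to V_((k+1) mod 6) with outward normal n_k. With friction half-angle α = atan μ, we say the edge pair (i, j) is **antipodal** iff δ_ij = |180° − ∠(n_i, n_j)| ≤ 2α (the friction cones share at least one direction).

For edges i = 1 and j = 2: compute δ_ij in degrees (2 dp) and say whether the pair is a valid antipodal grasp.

δ = 131.55°, invalid

α = atan 0.25 = 14.04°;  2α = 28.07°
edge 1: e_1 = (+1.18, +1.32);  n_1 = (+0.7455, -0.6665)
edge 2: e_2 = (-0.28, +2.40);  n_2 = (+0.9933, +0.1159)
∠(n_1, n_2) = 48.45°
δ = |180° − 48.45°| = 131.55°
131.55° > 2α = 28.07°  →  invalid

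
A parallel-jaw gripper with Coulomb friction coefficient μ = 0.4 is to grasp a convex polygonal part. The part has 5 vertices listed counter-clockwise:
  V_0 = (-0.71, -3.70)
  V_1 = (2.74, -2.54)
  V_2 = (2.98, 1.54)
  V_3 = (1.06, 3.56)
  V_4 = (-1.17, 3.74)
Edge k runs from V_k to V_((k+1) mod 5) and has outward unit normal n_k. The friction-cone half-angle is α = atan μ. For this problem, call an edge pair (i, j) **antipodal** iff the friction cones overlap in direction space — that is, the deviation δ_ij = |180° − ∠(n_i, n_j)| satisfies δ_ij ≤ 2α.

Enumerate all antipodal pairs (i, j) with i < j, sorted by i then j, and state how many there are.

count = 3; pairs: (0,3), (1,4), (2,4)

α = atan 0.4 = 21.80°;  2α = 43.60°
n_0 = (+0.3187, -0.9479)
n_1 = (+0.9983, -0.0587)
n_2 = (+0.7248, +0.6889)
n_3 = (+0.0805, +0.9968)
n_4 = (-0.9981, -0.0617)
  (0,1): δ = 111.95°  ·
  (0,2): δ = 65.04°  ·
  (0,3): δ = 23.20°  ✓
  (0,4): δ = 74.95°  ·
  (1,2): δ = 133.09°  ·
  (1,3): δ = 91.25°  ·
  (1,4): δ = 6.90°  ✓
  (2,3): δ = 138.16°  ·
  (2,4): δ = 40.01°  ✓
  (3,4): δ = 81.85°  ·
antipodal pairs: 3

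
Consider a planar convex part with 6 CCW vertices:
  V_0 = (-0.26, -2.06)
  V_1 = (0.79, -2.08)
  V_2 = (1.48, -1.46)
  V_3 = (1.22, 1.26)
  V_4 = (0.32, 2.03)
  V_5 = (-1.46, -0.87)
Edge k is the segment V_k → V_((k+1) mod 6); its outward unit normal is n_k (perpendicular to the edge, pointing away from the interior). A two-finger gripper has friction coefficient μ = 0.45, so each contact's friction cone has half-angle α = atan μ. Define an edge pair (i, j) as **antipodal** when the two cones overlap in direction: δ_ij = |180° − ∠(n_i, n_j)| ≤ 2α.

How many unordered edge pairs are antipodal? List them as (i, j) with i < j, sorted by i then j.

count = 5; pairs: (0,3), (1,4), (2,4), (2,5), (3,5)

α = atan 0.45 = 24.23°;  2α = 48.46°
n_0 = (-0.0190, -0.9998)
n_1 = (+0.6684, -0.7438)
n_2 = (+0.9955, +0.0952)
n_3 = (+0.6501, +0.7599)
n_4 = (-0.8523, +0.5231)
n_5 = (-0.7041, -0.7101)
  (0,1): δ = 136.97°  ·
  (0,2): δ = 83.45°  ·
  (0,3): δ = 39.46°  ✓
  (0,4): δ = 59.55°  ·
  (0,5): δ = 136.33°  ·
  (1,2): δ = 126.48°  ·
  (1,3): δ = 82.49°  ·
  (1,4): δ = 16.52°  ✓
  (1,5): δ = 93.30°  ·
  (2,3): δ = 136.01°  ·
  (2,4): δ = 37.00°  ✓
  (2,5): δ = 39.78°  ✓
  (3,4): δ = 80.99°  ·
  (3,5): δ = 4.21°  ✓
  (4,5): δ = 103.22°  ·
antipodal pairs: 5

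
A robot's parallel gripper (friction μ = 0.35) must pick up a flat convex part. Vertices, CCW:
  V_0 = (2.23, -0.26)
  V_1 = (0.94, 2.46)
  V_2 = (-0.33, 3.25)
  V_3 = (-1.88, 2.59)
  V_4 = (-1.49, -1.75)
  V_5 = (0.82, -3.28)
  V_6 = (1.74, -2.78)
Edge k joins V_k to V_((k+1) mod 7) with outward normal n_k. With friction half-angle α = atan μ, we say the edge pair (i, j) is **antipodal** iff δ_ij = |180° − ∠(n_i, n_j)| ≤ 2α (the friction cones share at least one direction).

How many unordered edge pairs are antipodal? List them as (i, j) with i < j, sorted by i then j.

count = 5; pairs: (0,3), (0,4), (1,4), (2,5), (3,6)

α = atan 0.35 = 19.29°;  2α = 38.58°
n_0 = (+0.9035, +0.4285)
n_1 = (+0.5282, +0.8491)
n_2 = (-0.3918, +0.9201)
n_3 = (-0.9960, -0.0895)
n_4 = (-0.5522, -0.8337)
n_5 = (+0.4775, -0.8786)
n_6 = (+0.9816, -0.1909)
  (0,1): δ = 147.26°  ·
  (0,2): δ = 92.31°  ·
  (0,3): δ = 20.24°  ✓
  (0,4): δ = 31.11°  ✓
  (0,5): δ = 93.15°  ·
  (0,6): δ = 143.62°  ·
  (1,2): δ = 125.05°  ·
  (1,3): δ = 52.98°  ·
  (1,4): δ = 1.63°  ✓
  (1,5): δ = 60.41°  ·
  (1,6): δ = 110.88°  ·
  (2,3): δ = 107.93°  ·
  (2,4): δ = 56.58°  ·
  (2,5): δ = 5.46°  ✓
  (2,6): δ = 55.93°  ·
  (3,4): δ = 128.65°  ·
  (3,5): δ = 66.61°  ·
  (3,6): δ = 16.14°  ✓
  (4,5): δ = 117.96°  ·
  (4,6): δ = 67.49°  ·
  (5,6): δ = 129.53°  ·
antipodal pairs: 5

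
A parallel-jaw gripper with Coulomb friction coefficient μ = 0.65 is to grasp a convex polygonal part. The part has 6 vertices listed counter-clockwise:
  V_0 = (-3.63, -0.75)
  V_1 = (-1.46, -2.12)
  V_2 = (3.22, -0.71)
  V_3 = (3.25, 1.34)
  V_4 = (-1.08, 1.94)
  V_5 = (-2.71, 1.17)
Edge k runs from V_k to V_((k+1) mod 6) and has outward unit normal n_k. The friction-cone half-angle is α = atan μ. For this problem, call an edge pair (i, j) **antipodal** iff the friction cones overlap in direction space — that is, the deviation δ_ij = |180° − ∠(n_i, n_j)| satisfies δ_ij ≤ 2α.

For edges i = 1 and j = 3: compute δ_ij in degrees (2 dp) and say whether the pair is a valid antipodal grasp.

α = atan 0.65 = 33.02°;  2α = 66.05°
edge 1: e_1 = (+4.68, +1.41);  n_1 = (+0.2885, -0.9575)
edge 3: e_3 = (-4.33, +0.60);  n_3 = (+0.1373, +0.9905)
∠(n_1, n_3) = 155.34°
δ = |180° − 155.34°| = 24.66°
24.66° ≤ 2α = 66.05°  →  valid

δ = 24.66°, valid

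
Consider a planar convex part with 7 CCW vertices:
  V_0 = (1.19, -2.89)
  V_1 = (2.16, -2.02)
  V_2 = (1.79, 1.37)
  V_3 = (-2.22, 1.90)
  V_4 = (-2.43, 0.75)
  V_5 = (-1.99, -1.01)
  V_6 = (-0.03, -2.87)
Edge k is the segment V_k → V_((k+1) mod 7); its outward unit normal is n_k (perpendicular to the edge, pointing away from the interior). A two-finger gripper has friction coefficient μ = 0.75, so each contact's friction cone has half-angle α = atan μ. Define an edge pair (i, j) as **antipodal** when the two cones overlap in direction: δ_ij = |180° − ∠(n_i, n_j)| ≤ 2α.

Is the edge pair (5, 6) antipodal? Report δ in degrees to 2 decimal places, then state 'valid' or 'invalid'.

α = atan 0.75 = 36.87°;  2α = 73.74°
edge 5: e_5 = (+1.96, -1.86);  n_5 = (-0.6884, -0.7254)
edge 6: e_6 = (+1.22, -0.02);  n_6 = (-0.0164, -0.9999)
∠(n_5, n_6) = 42.56°
δ = |180° − 42.56°| = 137.44°
137.44° > 2α = 73.74°  →  invalid

δ = 137.44°, invalid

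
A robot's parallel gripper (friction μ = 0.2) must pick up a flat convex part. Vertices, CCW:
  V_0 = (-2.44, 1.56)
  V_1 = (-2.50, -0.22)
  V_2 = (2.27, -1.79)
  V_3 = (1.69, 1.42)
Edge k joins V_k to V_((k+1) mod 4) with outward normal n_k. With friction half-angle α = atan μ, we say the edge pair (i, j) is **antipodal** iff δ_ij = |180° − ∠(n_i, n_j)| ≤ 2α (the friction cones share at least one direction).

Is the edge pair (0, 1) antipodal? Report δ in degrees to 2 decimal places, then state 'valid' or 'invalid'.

α = atan 0.2 = 11.31°;  2α = 22.62°
edge 0: e_0 = (-0.06, -1.78);  n_0 = (-0.9994, +0.0337)
edge 1: e_1 = (+4.77, -1.57);  n_1 = (-0.3126, -0.9499)
∠(n_0, n_1) = 73.71°
δ = |180° − 73.71°| = 106.29°
106.29° > 2α = 22.62°  →  invalid

δ = 106.29°, invalid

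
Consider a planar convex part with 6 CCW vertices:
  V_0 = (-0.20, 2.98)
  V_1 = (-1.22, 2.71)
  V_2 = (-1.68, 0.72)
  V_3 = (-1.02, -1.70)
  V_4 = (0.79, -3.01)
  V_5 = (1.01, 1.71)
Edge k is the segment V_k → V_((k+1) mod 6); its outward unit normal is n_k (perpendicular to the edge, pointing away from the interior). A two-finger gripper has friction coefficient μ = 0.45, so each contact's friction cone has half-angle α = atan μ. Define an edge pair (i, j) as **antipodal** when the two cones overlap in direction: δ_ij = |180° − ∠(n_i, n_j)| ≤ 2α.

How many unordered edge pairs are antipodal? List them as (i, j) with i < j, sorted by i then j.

α = atan 0.45 = 24.23°;  2α = 48.46°
n_0 = (-0.2559, +0.9667)
n_1 = (-0.9743, +0.2252)
n_2 = (-0.9648, -0.2631)
n_3 = (-0.5863, -0.8101)
n_4 = (+0.9989, -0.0466)
n_5 = (+0.7240, +0.6898)
  (0,1): δ = 117.84°  ·
  (0,2): δ = 89.57°  ·
  (0,3): δ = 50.72°  ·
  (0,4): δ = 72.50°  ·
  (0,5): δ = 118.79°  ·
  (1,2): δ = 151.73°  ·
  (1,3): δ = 112.88°  ·
  (1,4): δ = 10.35°  ✓
  (1,5): δ = 56.63°  ·
  (2,3): δ = 141.15°  ·
  (2,4): δ = 17.92°  ✓
  (2,5): δ = 28.36°  ✓
  (3,4): δ = 56.77°  ·
  (3,5): δ = 10.49°  ✓
  (4,5): δ = 133.72°  ·
antipodal pairs: 4

count = 4; pairs: (1,4), (2,4), (2,5), (3,5)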